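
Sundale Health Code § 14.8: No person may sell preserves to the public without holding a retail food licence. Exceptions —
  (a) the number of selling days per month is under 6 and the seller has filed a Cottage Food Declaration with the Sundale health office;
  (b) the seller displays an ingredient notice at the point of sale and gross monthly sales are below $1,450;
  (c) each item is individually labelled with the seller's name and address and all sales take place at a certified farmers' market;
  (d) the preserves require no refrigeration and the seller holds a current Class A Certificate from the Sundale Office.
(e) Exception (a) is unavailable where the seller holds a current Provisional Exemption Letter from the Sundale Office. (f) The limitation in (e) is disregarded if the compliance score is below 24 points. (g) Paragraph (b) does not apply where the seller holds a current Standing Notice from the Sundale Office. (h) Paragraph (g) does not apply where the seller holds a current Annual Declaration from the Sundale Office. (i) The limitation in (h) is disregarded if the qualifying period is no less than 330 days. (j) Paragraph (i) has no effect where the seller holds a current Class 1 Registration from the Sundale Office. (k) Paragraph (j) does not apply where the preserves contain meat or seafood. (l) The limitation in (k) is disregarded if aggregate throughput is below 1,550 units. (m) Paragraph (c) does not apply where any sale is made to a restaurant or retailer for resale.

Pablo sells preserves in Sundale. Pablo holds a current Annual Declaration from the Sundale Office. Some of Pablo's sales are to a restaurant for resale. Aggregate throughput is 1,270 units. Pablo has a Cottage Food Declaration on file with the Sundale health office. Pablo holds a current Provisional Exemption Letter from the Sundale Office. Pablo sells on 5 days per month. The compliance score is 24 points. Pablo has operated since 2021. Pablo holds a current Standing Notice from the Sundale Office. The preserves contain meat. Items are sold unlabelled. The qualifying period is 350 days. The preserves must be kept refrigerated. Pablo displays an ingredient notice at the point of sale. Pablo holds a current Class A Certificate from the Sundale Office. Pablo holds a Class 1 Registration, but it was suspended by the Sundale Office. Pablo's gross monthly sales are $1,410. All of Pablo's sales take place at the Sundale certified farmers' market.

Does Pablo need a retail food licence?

Yes — Pablo must hold a retail food licence.

Exception (a)'s conditions are all satisfied: the number of selling days per month is 5, under the 6 limit; a Cottage Food Declaration is on file. Turning to paragraphs (e)–(f): (e) applies — a current Provisional Exemption Letter is held. (f), which would lift (e), is not triggered — the compliance score is 24 points, not below 24 points. So (a) is unavailable.
All of (b)'s requirements are met (an ingredient notice is displayed; gross monthly sales are $1,410, below the $1,450 limit). But: (g) operates against (b): a current Standing Notice is held. (h) is engaged (a current Annual Declaration is held), but yields to (i): (i) operates against (h): the qualifying period is 350 days, meeting the 330 days threshold. (j) is not triggered (there is no Class 1 Registration in force), so (i) stands. Exception (b) does not apply.
Exception (c) requires that each item is individually labelled with the seller's name and address; but items are sold unlabelled, so (c) is unavailable.
Exception (d) does not apply: the preserves require refrigeration.
Every exception is unavailable, so the rule governs.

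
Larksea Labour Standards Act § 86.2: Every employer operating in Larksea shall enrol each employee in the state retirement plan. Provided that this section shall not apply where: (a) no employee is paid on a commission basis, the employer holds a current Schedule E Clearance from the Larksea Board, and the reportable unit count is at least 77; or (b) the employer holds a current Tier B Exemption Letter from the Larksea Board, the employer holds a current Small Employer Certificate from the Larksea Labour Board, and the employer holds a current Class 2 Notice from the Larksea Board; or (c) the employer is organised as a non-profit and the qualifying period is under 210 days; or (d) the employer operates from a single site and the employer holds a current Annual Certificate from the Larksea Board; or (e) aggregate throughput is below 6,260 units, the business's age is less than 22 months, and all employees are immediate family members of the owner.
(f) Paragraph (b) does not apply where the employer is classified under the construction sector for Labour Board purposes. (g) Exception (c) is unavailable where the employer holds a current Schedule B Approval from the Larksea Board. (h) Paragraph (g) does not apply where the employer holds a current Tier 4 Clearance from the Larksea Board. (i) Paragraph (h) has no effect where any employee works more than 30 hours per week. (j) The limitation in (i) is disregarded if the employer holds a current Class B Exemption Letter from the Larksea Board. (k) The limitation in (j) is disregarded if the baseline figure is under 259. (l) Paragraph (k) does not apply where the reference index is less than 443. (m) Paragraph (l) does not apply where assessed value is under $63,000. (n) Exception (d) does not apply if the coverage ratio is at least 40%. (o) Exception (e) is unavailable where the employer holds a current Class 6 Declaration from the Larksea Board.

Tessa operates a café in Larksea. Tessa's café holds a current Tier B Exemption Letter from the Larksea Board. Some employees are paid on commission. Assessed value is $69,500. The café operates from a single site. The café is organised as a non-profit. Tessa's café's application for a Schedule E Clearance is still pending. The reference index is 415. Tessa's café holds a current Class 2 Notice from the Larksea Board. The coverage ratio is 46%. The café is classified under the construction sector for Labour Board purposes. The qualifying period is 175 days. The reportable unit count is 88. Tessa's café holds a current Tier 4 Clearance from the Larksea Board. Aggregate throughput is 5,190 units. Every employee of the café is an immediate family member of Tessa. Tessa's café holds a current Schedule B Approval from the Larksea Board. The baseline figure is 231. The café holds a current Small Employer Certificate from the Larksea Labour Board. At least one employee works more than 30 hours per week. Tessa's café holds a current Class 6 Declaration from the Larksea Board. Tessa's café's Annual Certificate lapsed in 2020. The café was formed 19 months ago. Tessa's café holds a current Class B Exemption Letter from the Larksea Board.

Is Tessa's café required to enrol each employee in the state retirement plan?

Exception (a) fails — some employees are paid on commission.
Exception (b): a current Tier B Exemption Letter is held; a current Small Employer Certificate is held; a current Class 2 Notice is held — every condition holds. However, paragraph (f) must be considered: (f) operates against (b): the café is classified under the construction sector. So (b) is unavailable.
All of (c)'s requirements are met (the employer is a non-profit; the qualifying period is 175 days, under the 210 days limit). Considering the limiting provisions: (g) is engaged (a current Schedule B Approval is held), but is itself disapplied by (h): (h) applies — a current Tier 4 Clearance is held. (i) is engaged (at least one employee exceeds 30 hours/week), but yields to (j): (j) operates against (i): a current Class B Exemption Letter is held. (k) would limit (j) — the baseline figure is 231, under the 259 limit — but (l) sets (k) aside: (l) operates against (k): the reference index is 415, less than the 443 limit. (m), which would lift (l), is inapplicable — assessed value is $69,500, not under $63,000. Exception (c) stands.
Exception (d) does not apply: there is no Annual Certificate in force.
Exception (e) is satisfied on its face — aggregate throughput is 5,190 units, below the 6,260 units limit; the business's age is 19 months, less than the 22 months limit; every employee is an immediate family member. However, paragraph (o) must be considered: (o) operates — a current Class 6 Declaration is held. (e) is therefore removed.

No — exception (c) applies; Tessa's café is not required to enrol each employee in the state retirement plan.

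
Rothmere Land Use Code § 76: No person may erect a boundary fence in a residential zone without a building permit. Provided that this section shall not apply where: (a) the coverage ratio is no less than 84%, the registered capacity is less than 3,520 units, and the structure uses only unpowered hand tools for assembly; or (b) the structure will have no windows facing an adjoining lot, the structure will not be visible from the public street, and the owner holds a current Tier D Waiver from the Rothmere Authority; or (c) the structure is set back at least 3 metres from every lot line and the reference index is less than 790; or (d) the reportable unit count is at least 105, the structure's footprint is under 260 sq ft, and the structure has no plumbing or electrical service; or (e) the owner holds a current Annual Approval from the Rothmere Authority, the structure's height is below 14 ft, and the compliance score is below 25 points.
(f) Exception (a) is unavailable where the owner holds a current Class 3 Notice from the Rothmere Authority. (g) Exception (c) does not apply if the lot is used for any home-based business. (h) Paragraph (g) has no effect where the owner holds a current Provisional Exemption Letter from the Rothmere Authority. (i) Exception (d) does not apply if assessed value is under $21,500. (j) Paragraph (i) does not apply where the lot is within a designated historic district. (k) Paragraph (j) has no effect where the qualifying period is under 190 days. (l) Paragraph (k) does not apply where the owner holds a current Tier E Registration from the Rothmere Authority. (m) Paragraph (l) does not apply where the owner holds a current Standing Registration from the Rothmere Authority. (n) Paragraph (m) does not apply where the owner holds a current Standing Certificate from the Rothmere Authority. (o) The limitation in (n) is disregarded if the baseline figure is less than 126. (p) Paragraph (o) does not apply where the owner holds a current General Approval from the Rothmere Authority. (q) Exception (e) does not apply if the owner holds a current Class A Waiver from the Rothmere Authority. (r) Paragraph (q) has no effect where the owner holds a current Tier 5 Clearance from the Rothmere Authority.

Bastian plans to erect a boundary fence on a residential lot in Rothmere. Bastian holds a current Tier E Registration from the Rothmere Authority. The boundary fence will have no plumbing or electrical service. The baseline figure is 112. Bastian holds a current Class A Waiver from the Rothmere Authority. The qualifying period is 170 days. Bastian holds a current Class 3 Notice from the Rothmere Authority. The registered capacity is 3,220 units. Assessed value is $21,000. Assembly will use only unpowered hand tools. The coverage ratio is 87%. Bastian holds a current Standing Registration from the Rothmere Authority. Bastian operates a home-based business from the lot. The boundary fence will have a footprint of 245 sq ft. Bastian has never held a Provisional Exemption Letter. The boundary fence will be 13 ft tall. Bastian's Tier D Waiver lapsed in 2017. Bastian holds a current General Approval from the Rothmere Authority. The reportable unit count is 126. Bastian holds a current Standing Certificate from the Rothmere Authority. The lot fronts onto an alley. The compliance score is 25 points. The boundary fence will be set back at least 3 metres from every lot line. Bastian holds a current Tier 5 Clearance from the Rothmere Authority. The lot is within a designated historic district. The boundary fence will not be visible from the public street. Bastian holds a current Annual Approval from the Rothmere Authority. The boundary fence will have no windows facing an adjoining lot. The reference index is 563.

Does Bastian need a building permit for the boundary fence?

No — exception (d) applies; Bastian does not need a building permit.

Exception (a) is satisfied on its face — the coverage ratio is 87%, meeting the 84% threshold; the registered capacity is 3,220 units, less than the 3,520 units limit; assembly uses only hand tools. However, paragraph (f) must be considered: (f) operates against (a): a current Class 3 Notice is held. Exception (a) does not apply.
Exception (b) fails — the Tier D Waiver is not current.
All of (c)'s requirements are met (the setback is at least 3 m on every side; the reference index is 563, less than the 790 limit). However, paragraphs (g)–(h) must be considered: (g) operates against (c): a home-based business operates on the lot. (h), which would lift (g), is not engaged — no current Provisional Exemption Letter is held. Exception (c) does not apply.
Exception (d)'s conditions are all satisfied: the reportable unit count is 126, meeting the 105 threshold; the structure's footprint is 245 sq ft, under the 260 sq ft limit; there is no plumbing or electrical service. Considering the limiting provisions: (i) applies (assessed value is $21,000, under the $21,500 limit), but yields to (j): (j) operates against (i): the lot is in a historic district. (k) would limit (j) — the qualifying period is 170 days, under the 190 days limit — but (l) sets (k) aside: (l) operates against (k): a current Tier E Registration is held. (m) is triggered (a current Standing Registration is held), but is itself disapplied by (n): (n) operates — a current Standing Certificate is held. (o) is engaged (the baseline figure is 112, less than the 126 limit), but is overridden by (p): (p) applies — a current General Approval is held. (d) remains available.
Exception (e) requires that the compliance score is below 25 points; but the compliance score is 25 points, not below 25 points, so (e) is unavailable.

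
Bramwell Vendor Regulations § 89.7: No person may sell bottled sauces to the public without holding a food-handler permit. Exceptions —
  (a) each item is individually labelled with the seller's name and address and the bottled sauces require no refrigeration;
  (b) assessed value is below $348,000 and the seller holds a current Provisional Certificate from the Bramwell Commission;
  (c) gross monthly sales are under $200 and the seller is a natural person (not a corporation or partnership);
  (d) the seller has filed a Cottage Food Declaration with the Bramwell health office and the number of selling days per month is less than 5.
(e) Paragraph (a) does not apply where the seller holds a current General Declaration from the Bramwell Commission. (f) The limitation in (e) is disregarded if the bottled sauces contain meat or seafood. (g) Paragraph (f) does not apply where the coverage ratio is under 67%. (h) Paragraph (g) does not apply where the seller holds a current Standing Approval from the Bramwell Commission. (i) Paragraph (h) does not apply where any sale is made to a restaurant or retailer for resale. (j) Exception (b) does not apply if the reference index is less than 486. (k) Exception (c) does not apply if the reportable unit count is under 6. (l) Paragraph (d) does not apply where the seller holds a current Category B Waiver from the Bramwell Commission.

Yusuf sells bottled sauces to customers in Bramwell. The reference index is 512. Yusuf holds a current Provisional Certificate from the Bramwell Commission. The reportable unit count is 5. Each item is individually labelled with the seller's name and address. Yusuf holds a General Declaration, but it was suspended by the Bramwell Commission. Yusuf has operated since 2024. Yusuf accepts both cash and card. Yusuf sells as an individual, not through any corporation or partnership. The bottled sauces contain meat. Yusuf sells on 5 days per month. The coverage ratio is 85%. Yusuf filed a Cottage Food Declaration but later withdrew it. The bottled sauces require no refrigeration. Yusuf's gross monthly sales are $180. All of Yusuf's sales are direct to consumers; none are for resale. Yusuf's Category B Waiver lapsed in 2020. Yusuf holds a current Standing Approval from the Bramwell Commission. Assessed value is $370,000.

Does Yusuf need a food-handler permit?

No — exception (a) applies; Yusuf is not required to hold a food-handler permit.

Exception (a)'s conditions are all satisfied: items are individually labelled; the bottled sauces are shelf-stable. As to paragraphs (e)–(i): (e) does not operate here — no current General Declaration is held. Exception (a) stands.
Exception (b) does not apply: assessed value is $370,000, not below $348,000.
Exception (c)'s conditions are all satisfied: gross monthly sales are $180, under the $200 limit; the seller is a natural person. Turning to paragraph (k): (k) operates — the reportable unit count is 5, under the 6 limit. (c) is therefore removed.
Exception (d) does not apply: the Cottage Food Declaration was withdrawn.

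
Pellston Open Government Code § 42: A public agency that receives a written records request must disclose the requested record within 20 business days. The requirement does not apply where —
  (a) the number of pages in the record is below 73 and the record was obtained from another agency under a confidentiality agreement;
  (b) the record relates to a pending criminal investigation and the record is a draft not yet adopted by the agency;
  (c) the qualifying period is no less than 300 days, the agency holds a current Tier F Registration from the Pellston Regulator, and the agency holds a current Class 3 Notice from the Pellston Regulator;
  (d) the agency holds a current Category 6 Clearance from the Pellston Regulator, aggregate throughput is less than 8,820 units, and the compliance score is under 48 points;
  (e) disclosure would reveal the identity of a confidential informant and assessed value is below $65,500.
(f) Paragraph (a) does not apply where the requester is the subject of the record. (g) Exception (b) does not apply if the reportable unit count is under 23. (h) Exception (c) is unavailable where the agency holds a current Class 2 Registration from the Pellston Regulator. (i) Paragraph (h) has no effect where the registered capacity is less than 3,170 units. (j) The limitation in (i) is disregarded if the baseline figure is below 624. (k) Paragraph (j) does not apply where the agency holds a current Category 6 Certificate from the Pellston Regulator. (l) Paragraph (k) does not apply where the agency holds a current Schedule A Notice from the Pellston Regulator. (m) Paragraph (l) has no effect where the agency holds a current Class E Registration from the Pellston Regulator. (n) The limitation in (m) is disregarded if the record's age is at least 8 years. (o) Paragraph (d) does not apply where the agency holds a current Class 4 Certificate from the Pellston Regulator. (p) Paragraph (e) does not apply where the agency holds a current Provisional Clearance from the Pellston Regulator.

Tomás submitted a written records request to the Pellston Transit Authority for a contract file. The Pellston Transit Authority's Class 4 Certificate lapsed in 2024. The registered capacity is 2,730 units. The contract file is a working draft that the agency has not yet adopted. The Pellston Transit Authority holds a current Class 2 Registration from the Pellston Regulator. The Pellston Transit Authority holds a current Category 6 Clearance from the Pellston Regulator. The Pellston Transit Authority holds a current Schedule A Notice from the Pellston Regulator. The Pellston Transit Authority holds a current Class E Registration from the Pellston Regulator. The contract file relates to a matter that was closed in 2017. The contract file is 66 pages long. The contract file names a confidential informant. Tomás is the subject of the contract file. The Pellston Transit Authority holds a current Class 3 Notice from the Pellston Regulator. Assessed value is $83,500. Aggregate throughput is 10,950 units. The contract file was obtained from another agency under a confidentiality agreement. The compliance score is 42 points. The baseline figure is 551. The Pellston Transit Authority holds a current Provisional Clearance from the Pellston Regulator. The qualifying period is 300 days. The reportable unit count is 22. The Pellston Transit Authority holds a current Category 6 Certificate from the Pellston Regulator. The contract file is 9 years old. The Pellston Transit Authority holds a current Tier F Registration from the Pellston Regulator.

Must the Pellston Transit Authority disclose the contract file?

Yes — the Pellston Transit Authority must disclose the contract file.

Exception (a) is satisfied on its face — the number of pages in the record is 66, below the 73 limit; the contract file was obtained under a confidentiality agreement. But: (f) applies — Tomás is the subject of the contract file. So (a) is unavailable.
Exception (b) requires that the record relates to a pending criminal investigation; but the contract file relates to a closed matter, so (b) is unavailable.
Exception (c) is satisfied on its face — the qualifying period is 300 days, meeting the 300 days threshold; a current Tier F Registration is held; a current Class 3 Notice is held. Turning to paragraphs (h)–(n): (h) applies — a current Class 2 Registration is held. (i) is engaged (the registered capacity is 2,730 units, less than the 3,170 units limit), but is displaced by (j): (j) operates against (i): the baseline figure is 551, below the 624 limit. (k) would limit (j) — a current Category 6 Certificate is held — but (l) sets (k) aside: (l) operates against (k): a current Schedule A Notice is held. (m) would limit (l) — a current Class E Registration is held — but (n) sets (m) aside: (n) operates against (m): the record's age is 9 years, meeting the 8 years threshold. (c) is therefore removed.
Exception (d) fails — aggregate throughput is 10,950 units, not less than 8,820 units.
Exception (e) fails — assessed value is $83,500, not below $65,500.
No exception is made out. the Pellston Transit Authority falls within the general rule.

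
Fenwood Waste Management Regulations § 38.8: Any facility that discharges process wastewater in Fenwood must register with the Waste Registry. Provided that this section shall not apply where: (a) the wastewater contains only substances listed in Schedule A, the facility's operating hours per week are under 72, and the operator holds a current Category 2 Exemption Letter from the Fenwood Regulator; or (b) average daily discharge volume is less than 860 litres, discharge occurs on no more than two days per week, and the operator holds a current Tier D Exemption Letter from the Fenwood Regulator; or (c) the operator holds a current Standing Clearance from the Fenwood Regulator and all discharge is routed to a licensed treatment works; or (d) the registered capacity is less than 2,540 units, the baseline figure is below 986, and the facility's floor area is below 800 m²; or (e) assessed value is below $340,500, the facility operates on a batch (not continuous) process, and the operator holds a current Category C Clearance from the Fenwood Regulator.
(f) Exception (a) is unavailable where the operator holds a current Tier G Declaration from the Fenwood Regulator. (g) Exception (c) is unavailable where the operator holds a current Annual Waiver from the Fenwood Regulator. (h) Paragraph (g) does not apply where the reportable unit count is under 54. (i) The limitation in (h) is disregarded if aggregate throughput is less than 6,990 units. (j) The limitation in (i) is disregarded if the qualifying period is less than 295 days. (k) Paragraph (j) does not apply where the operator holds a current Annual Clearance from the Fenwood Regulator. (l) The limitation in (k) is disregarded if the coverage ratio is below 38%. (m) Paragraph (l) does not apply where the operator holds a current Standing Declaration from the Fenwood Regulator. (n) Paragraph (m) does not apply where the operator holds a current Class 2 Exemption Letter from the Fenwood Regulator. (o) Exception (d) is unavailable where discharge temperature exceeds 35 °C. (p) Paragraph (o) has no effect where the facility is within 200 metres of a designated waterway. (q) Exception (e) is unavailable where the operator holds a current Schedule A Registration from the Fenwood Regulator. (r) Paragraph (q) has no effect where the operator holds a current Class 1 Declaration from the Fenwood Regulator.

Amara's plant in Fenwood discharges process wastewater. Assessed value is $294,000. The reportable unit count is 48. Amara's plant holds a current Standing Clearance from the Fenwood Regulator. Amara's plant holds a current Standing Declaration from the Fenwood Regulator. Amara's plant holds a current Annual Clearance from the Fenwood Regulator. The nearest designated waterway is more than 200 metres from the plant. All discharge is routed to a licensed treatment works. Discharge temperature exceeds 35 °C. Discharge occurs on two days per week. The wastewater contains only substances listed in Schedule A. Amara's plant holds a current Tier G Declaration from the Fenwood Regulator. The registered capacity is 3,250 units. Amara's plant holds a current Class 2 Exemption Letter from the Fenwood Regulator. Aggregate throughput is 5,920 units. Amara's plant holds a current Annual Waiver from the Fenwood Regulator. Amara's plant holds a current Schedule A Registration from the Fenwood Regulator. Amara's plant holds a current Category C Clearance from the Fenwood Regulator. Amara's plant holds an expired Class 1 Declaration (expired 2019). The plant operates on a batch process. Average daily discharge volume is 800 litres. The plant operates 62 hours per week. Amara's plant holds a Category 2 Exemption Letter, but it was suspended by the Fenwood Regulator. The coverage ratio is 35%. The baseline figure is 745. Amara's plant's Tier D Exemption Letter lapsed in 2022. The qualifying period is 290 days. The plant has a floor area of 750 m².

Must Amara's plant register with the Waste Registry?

No — exception (c) applies; Amara's plant is not required to register with the Waste Registry.

Exception (a) does not apply: no current Category 2 Exemption Letter is held.
Exception (b) fails — there is no Tier D Exemption Letter in force.
Exception (c): a current Standing Clearance is held; discharge is routed to a licensed treatment works — every condition holds. Considering the limiting provisions: (g) operates (a current Annual Waiver is held), but is displaced by (h): (h) applies — the reportable unit count is 48, under the 54 limit. (i) is triggered (aggregate throughput is 5,920 units, less than the 6,990 units limit), but is overridden by (j): (j) operates against (i): the qualifying period is 290 days, less than the 295 days limit. (k) would limit (j) — a current Annual Clearance is held — but (l) sets (k) aside: (l) operates — the coverage ratio is 35%, below the 38% limit. (m) is triggered (a current Standing Declaration is held), but is set aside by (n): (n) operates against (m): a current Class 2 Exemption Letter is held. So (c) applies.
Exception (d) requires that the registered capacity is less than 2,540 units; but the registered capacity is 3,250 units, not less than 2,540 units, so (d) is unavailable.
Exception (e): assessed value is $294,000, below the $340,500 limit; the facility operates on a batch process; a current Category C Clearance is held — every condition holds. But applying paragraphs (q)–(r): (q) operates against (e): a current Schedule A Registration is held. (r), which would lift (q), does not operate here — no current Class 1 Declaration is held. Exception (e) does not apply.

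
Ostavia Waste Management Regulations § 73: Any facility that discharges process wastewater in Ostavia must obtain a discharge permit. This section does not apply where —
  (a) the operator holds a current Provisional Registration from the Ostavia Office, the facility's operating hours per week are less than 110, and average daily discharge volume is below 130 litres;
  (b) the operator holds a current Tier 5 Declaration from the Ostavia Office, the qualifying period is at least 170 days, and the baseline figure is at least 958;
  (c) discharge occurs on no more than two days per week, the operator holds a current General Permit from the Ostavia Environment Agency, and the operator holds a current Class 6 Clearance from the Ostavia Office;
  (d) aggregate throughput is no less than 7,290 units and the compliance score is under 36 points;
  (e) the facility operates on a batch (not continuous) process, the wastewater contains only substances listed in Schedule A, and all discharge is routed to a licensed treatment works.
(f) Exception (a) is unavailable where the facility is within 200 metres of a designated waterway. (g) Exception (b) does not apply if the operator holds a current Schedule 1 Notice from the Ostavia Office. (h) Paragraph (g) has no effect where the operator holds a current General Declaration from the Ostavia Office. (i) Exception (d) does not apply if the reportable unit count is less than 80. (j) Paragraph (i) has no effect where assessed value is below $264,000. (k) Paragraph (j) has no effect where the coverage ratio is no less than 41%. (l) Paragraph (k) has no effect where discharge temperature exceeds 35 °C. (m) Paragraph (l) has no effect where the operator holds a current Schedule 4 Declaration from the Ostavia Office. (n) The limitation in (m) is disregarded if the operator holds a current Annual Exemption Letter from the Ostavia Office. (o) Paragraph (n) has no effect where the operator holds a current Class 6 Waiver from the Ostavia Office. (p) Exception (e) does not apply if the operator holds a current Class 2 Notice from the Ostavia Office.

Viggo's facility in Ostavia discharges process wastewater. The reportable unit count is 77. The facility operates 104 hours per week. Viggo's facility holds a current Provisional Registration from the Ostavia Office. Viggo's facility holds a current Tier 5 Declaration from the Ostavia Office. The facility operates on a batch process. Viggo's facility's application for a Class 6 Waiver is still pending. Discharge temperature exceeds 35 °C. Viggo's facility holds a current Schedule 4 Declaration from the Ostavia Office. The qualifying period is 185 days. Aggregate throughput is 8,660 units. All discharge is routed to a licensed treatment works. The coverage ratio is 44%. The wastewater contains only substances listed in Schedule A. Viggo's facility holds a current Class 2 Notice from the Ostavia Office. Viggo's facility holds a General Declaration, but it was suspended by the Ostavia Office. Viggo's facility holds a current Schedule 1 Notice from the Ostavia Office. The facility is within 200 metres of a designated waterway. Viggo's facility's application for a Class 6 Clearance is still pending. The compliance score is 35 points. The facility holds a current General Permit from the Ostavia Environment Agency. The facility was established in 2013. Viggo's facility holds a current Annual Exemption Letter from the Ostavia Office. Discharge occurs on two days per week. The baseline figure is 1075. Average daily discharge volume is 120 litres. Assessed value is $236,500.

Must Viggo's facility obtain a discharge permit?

Exception (a): a current Provisional Registration is held; the facility's operating hours per week are 104, less than the 110 limit; average daily discharge volume is 120 litres, below the 130 litres limit — every condition holds. However, paragraph (f) must be considered: (f) operates against (a): the facility is within 200 m of a designated waterway. Exception (a) does not apply.
All of (b)'s requirements are met (a current Tier 5 Declaration is held; the qualifying period is 185 days, meeting the 170 days threshold; the baseline figure is 1,075, meeting the 958 threshold). However, paragraphs (g)–(h) must be considered: (g) operates against (b): a current Schedule 1 Notice is held. (h) is not engaged (there is no General Declaration in force), so (g) stands. Exception (b) does not apply.
Exception (c) does not apply: there is no Class 6 Clearance in force.
Exception (d): aggregate throughput is 8,660 units, meeting the 7,290 units threshold; the compliance score is 35 points, under the 36 points limit — every condition holds. Considering the limiting provisions: (i) would limit (d) — the reportable unit count is 77, less than the 80 limit — but (j) sets (i) aside: (j) is engaged — assessed value is $236,500, below the $264,000 limit. (k) would limit (j) — the coverage ratio is 44%, meeting the 41% threshold — but (l) sets (k) aside: (l) operates against (k): discharge temperature exceeds 35 °C. (m) applies (a current Schedule 4 Declaration is held), but is displaced by (n): (n) operates against (m): a current Annual Exemption Letter is held. (o), which would lift (n), is not triggered — no current Class 6 Waiver is held. (d) remains available.
Exception (e)'s conditions are all satisfied: the facility operates on a batch process; the wastewater is Schedule-A-only; discharge is routed to a licensed treatment works. But applying paragraph (p): (p) operates against (e): a current Class 2 Notice is held. Exception (e) does not apply.

No — exception (d) applies; Viggo's facility is not required to obtain a discharge permit.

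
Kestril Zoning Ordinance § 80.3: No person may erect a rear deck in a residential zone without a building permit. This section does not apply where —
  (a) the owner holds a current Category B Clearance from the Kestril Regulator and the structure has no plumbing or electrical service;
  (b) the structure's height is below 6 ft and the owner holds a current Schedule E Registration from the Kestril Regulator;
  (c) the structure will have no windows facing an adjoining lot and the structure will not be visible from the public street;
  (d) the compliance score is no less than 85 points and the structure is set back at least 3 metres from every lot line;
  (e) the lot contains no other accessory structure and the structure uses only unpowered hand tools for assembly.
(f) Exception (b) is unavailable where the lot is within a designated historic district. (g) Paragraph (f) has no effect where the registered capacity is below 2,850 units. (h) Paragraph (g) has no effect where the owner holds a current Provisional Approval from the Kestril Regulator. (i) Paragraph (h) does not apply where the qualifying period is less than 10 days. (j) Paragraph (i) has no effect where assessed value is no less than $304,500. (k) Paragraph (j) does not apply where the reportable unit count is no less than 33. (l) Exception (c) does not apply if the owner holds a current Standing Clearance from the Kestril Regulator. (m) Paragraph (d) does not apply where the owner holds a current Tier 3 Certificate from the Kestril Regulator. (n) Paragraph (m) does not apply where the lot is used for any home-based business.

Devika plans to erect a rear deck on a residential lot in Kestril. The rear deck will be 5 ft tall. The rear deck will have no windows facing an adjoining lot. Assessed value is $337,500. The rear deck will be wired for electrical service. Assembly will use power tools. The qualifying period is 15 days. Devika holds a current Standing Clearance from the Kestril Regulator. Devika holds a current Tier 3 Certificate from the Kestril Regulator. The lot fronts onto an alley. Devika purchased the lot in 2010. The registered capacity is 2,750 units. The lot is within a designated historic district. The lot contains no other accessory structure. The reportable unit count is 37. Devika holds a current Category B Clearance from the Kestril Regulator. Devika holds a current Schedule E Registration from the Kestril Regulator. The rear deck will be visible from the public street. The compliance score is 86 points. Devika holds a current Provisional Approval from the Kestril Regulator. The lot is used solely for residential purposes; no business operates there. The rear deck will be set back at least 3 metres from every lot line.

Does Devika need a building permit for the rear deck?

Yes — Devika must obtain a building permit.

Exception (a) does not apply: electrical service is planned.
Exception (b) is satisfied on its face — the structure's height is 5 ft, below the 6 ft limit; a current Schedule E Registration is held. Turning to paragraphs (f)–(k): (f) operates against (b): the lot is in a historic district. (g) is triggered (the registered capacity is 2,750 units, below the 2,850 units limit), but yields to (h): (h) operates against (g): a current Provisional Approval is held. (i), which would lift (h), is not engaged — the qualifying period is 15 days, not less than 10 days. (b) is therefore removed.
Exception (c) fails — the structure will be visible from the street.
Exception (d)'s conditions are all satisfied: the compliance score is 86 points, meeting the 85 points threshold; the setback is at least 3 m on every side. However, paragraphs (m)–(n) must be considered: (m) operates — a current Tier 3 Certificate is held. (n) is not engaged (the lot is solely residential), so (m) stands. So (d) is unavailable.
Exception (e) fails — assembly uses power tools.
No exception is made out. Devika falls within the general rule.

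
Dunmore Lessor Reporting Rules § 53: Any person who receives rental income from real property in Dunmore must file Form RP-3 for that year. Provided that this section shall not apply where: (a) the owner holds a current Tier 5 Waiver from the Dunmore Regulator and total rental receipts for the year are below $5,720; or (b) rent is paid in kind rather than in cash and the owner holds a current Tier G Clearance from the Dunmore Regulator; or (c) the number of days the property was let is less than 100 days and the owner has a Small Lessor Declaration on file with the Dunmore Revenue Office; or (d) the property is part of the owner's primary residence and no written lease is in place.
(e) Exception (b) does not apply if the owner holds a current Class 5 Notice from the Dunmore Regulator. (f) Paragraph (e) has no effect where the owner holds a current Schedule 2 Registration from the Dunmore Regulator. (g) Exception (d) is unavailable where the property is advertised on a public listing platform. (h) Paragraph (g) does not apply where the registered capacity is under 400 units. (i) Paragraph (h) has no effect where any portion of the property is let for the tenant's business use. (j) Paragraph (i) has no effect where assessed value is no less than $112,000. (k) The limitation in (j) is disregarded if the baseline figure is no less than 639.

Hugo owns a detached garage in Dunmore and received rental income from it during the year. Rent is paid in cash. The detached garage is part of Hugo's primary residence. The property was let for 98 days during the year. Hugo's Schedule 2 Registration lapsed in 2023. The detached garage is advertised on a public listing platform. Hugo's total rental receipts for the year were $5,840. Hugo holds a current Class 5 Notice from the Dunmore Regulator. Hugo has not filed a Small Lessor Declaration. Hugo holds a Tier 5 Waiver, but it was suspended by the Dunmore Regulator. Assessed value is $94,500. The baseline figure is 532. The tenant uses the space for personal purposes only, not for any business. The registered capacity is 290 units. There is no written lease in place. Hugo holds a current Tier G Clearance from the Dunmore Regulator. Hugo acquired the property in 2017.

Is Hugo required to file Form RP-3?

No — exception (d) applies; Hugo is not required to file Form RP-3.

Exception (a) requires that the owner holds a current Tier 5 Waiver from the Dunmore Regulator; but no current Tier 5 Waiver is held, so (a) is unavailable.
Exception (b) does not apply: rent is paid in cash.
Exception (c) requires that the owner has a Small Lessor Declaration on file with the Dunmore Revenue Office; but no Small Lessor Declaration is on file, so (c) is unavailable.
Exception (d): the detached garage is part of the primary residence; there is no written lease — every condition holds. As to paragraphs (g)–(k): (g) applies (the property is publicly advertised), but is set aside by (h): (h) operates against (g): the registered capacity is 290 units, under the 400 units limit. (i) is inapplicable (the space is used for personal purposes only), so (h) stands. Exception (d) stands.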